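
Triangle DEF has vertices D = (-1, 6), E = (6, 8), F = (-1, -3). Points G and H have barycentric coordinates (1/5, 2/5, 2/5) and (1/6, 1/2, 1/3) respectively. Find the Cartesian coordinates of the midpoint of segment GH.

(43/20, 18/5)

Barycentric coordinates of the midpoint are the average: (11/60, 9/20, 11/30).
Converting: (11/60)·D + (9/20)·E + (11/30)·F = (43/20, 18/5).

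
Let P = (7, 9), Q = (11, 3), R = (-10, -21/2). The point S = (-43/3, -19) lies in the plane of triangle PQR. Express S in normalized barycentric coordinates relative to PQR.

Signed area of the reference triangle: [PQR] = ½·(7·(3−(-21/2)) + 11·(-21/2−9) + (-10)·(9−3)) = ½·(189/2 − 429/2 − 60) = -90.
[SQR] = ½·((-43/3)·(3−(-21/2)) + 11·(-21/2−(-19)) + (-10)·(-19−3)) = ½·(-387/2 + 187/2 + 220) = 60, so the P-coordinate is 60/(-90) = -2/3.
[PSR] = ½·(7·(-19−(-21/2)) + (-43/3)·(-21/2−9) + (-10)·(9−(-19))) = ½·(-119/2 + 559/2 − 280) = -30, so the Q-coordinate is 1/3.
[PQS] = ½·(7·(3−(-19)) + 11·(-19−9) + (-43/3)·(9−3)) = ½·(154 − 308 − 86) = -120, so the R-coordinate is 4/3.

(-2/3, 1/3, 4/3)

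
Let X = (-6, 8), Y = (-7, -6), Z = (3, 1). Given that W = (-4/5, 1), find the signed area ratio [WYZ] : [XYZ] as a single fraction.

[XYZ] = ½·((-6)·(-6−1) + (-7)·(1−8) + 3·(8−(-6))) = ½·(42 + 49 + 42) = 133/2.
[WYZ] = ½·((-4/5)·(-6−1) + (-7)·(1−1) + 3·(1−(-6))) = ½·(28/5 + 0 + 21) = 133/10, so the ratio is (133/10)/(133/2) = 1/5.

1/5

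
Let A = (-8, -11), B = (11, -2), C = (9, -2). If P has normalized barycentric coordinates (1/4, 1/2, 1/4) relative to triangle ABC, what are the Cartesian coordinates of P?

P = (1/4)·A + (1/2)·B + (1/4)·C.
x-coordinate: (1/4)·(-8) + (1/2)·11 + (1/4)·9 = 23/4.
y-coordinate: (1/4)·(-11) + (1/2)·(-2) + (1/4)·(-2) = -17/4.

(23/4, -17/4)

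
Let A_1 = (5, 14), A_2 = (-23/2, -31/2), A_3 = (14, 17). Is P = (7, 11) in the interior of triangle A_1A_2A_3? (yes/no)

yes

Barycentric coordinates of P: (149/432, 11/72, 217/432).
The three coordinates are positive, positive, positive; a point is interior exactly when all three are positive.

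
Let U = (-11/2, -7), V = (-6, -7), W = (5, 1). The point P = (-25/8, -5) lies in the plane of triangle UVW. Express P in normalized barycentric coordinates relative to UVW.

(1/4, 1/2, 1/4)

Signed area of the reference triangle: [UVW] = ½·((-11/2)·(-7−1) + (-6)·(1−(-7)) + 5·(-7−(-7))) = ½·(44 − 48 + 0) = -2.
[PVW] = ½·((-25/8)·(-7−1) + (-6)·(1−(-5)) + 5·(-5−(-7))) = ½·(25 − 36 + 10) = -1/2, so the U-coordinate is (-1/2)/(-2) = 1/4.
[UPW] = ½·((-11/2)·(-5−1) + (-25/8)·(1−(-7)) + 5·(-7−(-5))) = ½·(33 − 25 − 10) = -1, so the V-coordinate is 1/2.
[UVP] = ½·((-11/2)·(-7−(-5)) + (-6)·(-5−(-7)) + (-25/8)·(-7−(-7))) = ½·(11 − 12 + 0) = -1/2, so the W-coordinate is 1/4.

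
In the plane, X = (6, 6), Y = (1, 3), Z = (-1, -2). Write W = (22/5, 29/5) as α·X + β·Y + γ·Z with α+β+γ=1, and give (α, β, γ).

Signed area of the reference triangle: [XYZ] = ½·(6·(3−(-2)) + 1·(-2−6) + (-1)·(6−3)) = ½·(30 − 8 − 3) = 19/2.
[WYZ] = ½·((22/5)·(3−(-2)) + 1·(-2−(29/5)) + (-1)·(29/5−3)) = ½·(22 − 39/5 − 14/5) = 57/10, so the X-coordinate is (57/10)/(19/2) = 3/5.
[XWZ] = ½·(6·(29/5−(-2)) + (22/5)·(-2−6) + (-1)·(6−(29/5))) = ½·(234/5 − 176/5 − 1/5) = 57/10, so the Y-coordinate is 3/5.
[XYW] = ½·(6·(3−(29/5)) + 1·(29/5−6) + (22/5)·(6−3)) = ½·(-84/5 − 1/5 + 66/5) = -19/10, so the Z-coordinate is -1/5.
Check: 3/5 + 3/5 − 1/5 = 1.

(3/5, 3/5, -1/5)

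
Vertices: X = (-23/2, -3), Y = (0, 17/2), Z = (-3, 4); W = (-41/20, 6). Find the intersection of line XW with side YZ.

Barycentric coordinates of W with respect to XYZ: (1/10, 3/5, 3/10).
On side YZ the X-coordinate is zero; dropping W's X-weight 1/10 and renormalizing the remaining 3/5 : 3/10 gives weights 2/3, 1/3 on Y, Z.
V = (2/3)·(0, 17/2) + (1/3)·(-3, 4) = (-1, 7).

(-1, 7)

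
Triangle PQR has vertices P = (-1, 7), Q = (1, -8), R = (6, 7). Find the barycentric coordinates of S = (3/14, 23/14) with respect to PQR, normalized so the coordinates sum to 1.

Signed area of the reference triangle: [PQR] = ½·((-1)·(-8−7) + 1·(7−7) + 6·(7−(-8))) = ½·(15 + 0 + 90) = 105/2.
[SQR] = ½·((3/14)·(-8−7) + 1·(7−(23/14)) + 6·(23/14−(-8))) = ½·(-45/14 + 75/14 + 405/7) = 30, so the P-coordinate is 30/(105/2) = 4/7.
[PSR] = ½·((-1)·(23/14−7) + (3/14)·(7−7) + 6·(7−(23/14))) = ½·(75/14 + 0 + 225/7) = 75/4, so the Q-coordinate is 5/14.
[PQS] = ½·((-1)·(-8−(23/14)) + 1·(23/14−7) + (3/14)·(7−(-8))) = ½·(135/14 − 75/14 + 45/14) = 15/4, so the R-coordinate is 1/14.

(4/7, 5/14, 1/14)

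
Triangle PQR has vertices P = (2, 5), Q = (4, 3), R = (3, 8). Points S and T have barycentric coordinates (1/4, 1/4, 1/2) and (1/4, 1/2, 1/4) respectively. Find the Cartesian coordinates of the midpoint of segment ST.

Barycentric coordinates of the midpoint are the average: (1/4, 3/8, 3/8).
Converting: (1/4)·P + (3/8)·Q + (3/8)·R = (25/8, 43/8).

(25/8, 43/8)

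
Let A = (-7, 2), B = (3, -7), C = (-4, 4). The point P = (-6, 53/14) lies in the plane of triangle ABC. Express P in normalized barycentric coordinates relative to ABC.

Signed area of the reference triangle: [ABC] = ½·((-7)·(-7−4) + 3·(4−2) + (-4)·(2−(-7))) = ½·(77 + 6 − 36) = 47/2.
[PBC] = ½·((-6)·(-7−4) + 3·(4−(53/14)) + (-4)·(53/14−(-7))) = ½·(66 + 9/14 − 302/7) = 47/4, so the A-coordinate is (47/4)/(47/2) = 1/2.
[APC] = ½·((-7)·(53/14−4) + (-6)·(4−2) + (-4)·(2−(53/14))) = ½·(3/2 − 12 + 50/7) = -47/28, so the B-coordinate is -1/14.
[ABP] = ½·((-7)·(-7−(53/14)) + 3·(53/14−2) + (-6)·(2−(-7))) = ½·(151/2 + 75/14 − 54) = 94/7, so the C-coordinate is 4/7.
Check: 1/2 − 1/14 + 4/7 = 1.

(1/2, -1/14, 4/7)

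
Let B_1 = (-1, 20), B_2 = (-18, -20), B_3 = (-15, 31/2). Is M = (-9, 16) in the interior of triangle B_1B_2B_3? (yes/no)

Barycentric coordinates of M: (423/967, 40/967, 504/967).
The three coordinates are positive, positive, positive; a point is interior exactly when all three are positive.

yes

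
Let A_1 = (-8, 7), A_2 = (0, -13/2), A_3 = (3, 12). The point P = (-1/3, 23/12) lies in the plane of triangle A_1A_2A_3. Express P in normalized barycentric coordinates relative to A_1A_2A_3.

Signed area of the reference triangle: [A_1A_2A_3] = ½·((-8)·(-13/2−12) + 0·(12−7) + 3·(7−(-13/2))) = ½·(148 + 0 + 81/2) = 377/4.
[PA_2A_3] = ½·((-1/3)·(-13/2−12) + 0·(12−(23/12)) + 3·(23/12−(-13/2))) = ½·(37/6 + 0 + 101/4) = 377/24, so the A_1-coordinate is (377/24)/(377/4) = 1/6.
[A_1PA_3] = ½·((-8)·(23/12−12) + (-1/3)·(12−7) + 3·(7−(23/12))) = ½·(242/3 − 5/3 + 61/4) = 377/8, so the A_2-coordinate is 1/2.
[A_1A_2P] = ½·((-8)·(-13/2−(23/12)) + 0·(23/12−7) + (-1/3)·(7−(-13/2))) = ½·(202/3 + 0 − 9/2) = 377/12, so the A_3-coordinate is 1/3.

(1/6, 1/2, 1/3)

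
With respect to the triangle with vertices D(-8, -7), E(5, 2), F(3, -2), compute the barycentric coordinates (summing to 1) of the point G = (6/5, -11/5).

Signed area of the reference triangle: [DEF] = ½·((-8)·(2−(-2)) + 5·(-2−(-7)) + 3·(-7−2)) = ½·(-32 + 25 − 27) = -17.
[GEF] = ½·((6/5)·(2−(-2)) + 5·(-2−(-11/5)) + 3·(-11/5−2)) = ½·(24/5 + 1 − 63/5) = -17/5, so the D-coordinate is (-17/5)/(-17) = 1/5.
[DGF] = ½·((-8)·(-11/5−(-2)) + (6/5)·(-2−(-7)) + 3·(-7−(-11/5))) = ½·(8/5 + 6 − 72/5) = -17/5, so the E-coordinate is 1/5.
[DEG] = ½·((-8)·(2−(-11/5)) + 5·(-11/5−(-7)) + (6/5)·(-7−2)) = ½·(-168/5 + 24 − 54/5) = -51/5, so the F-coordinate is 3/5.
Check: 1/5 + 1/5 + 3/5 = 1.

(1/5, 1/5, 3/5)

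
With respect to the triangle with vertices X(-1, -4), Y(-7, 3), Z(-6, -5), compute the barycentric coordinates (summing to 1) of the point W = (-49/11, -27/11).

(4/11, 3/11, 4/11)

Signed area of the reference triangle: [XYZ] = ½·((-1)·(3−(-5)) + (-7)·(-5−(-4)) + (-6)·(-4−3)) = ½·(-8 + 7 + 42) = 41/2.
[WYZ] = ½·((-49/11)·(3−(-5)) + (-7)·(-5−(-27/11)) + (-6)·(-27/11−3)) = ½·(-392/11 + 196/11 + 360/11) = 82/11, so the X-coordinate is (82/11)/(41/2) = 4/11.
[XWZ] = ½·((-1)·(-27/11−(-5)) + (-49/11)·(-5−(-4)) + (-6)·(-4−(-27/11))) = ½·(-28/11 + 49/11 + 102/11) = 123/22, so the Y-coordinate is 3/11.
[XYW] = ½·((-1)·(3−(-27/11)) + (-7)·(-27/11−(-4)) + (-49/11)·(-4−3)) = ½·(-60/11 − 119/11 + 343/11) = 82/11, so the Z-coordinate is 4/11.
Check: 4/11 + 3/11 + 4/11 = 1.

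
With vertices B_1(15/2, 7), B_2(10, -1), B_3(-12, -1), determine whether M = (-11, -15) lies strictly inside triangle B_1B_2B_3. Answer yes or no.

no

Barycentric coordinates of M: (-7/4, 281/176, 203/176).
The three coordinates are negative, positive, positive; a point is interior exactly when all three are positive.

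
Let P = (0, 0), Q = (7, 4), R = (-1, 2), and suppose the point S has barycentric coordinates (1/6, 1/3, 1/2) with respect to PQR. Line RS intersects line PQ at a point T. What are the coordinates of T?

(14/3, 8/3)

Line RS meets PQ where the R-coordinate vanishes; zeroing S's R-weight and renormalizing leaves P, Q-weights 1/6 : 1/3 → (1/3, 2/3).
So T = (1/3)·P + (2/3)·Q = (14/3, 8/3).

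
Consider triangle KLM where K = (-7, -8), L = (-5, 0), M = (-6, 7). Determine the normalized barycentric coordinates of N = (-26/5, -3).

Signed area of the reference triangle: [KLM] = ½·((-7)·(0−7) + (-5)·(7−(-8)) + (-6)·(-8−0)) = ½·(49 − 75 + 48) = 11.
[NLM] = ½·((-26/5)·(0−7) + (-5)·(7−(-3)) + (-6)·(-3−0)) = ½·(182/5 − 50 + 18) = 11/5, so the K-coordinate is (11/5)/11 = 1/5.
[KNM] = ½·((-7)·(-3−7) + (-26/5)·(7−(-8)) + (-6)·(-8−(-3))) = ½·(70 − 78 + 30) = 11, so the L-coordinate is 1.
[KLN] = ½·((-7)·(0−(-3)) + (-5)·(-3−(-8)) + (-26/5)·(-8−0)) = ½·(-21 − 25 + 208/5) = -11/5, so the M-coordinate is -1/5.
Check: 1/5 + 1 − 1/5 = 1.

(1/5, 1, -1/5)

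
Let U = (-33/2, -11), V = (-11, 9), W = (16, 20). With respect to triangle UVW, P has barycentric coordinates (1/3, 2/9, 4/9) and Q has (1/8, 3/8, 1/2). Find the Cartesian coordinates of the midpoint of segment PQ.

(47/96, 173/18)

Barycentric coordinates of the midpoint are the average: (11/48, 43/144, 17/36).
Converting: (11/48)·U + (43/144)·V + (17/36)·W = (47/96, 173/18).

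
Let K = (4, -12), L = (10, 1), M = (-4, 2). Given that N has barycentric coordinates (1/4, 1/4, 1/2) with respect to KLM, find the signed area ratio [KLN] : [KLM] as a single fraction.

1/2

The signed ratio [KLN]/[KLM] equals the barycentric coordinate of N at vertex M, which is 1/2.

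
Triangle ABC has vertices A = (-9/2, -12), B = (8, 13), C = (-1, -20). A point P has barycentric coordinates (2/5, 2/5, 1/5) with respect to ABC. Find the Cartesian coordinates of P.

(6/5, -18/5)

P = (2/5)·A + (2/5)·B + (1/5)·C.
x-coordinate: (2/5)·(-9/2) + (2/5)·8 + (1/5)·(-1) = 6/5.
y-coordinate: (2/5)·(-12) + (2/5)·13 + (1/5)·(-20) = -18/5.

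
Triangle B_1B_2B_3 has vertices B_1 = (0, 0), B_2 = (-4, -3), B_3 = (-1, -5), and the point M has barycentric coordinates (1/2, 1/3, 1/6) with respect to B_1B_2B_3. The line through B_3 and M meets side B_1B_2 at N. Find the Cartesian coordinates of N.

Line B_3M meets B_1B_2 where the B_3-coordinate vanishes; zeroing M's B_3-weight and renormalizing leaves B_1, B_2-weights 1/2 : 1/3 → (3/5, 2/5).
So N = (3/5)·B_1 + (2/5)·B_2 = (-8/5, -6/5).

(-8/5, -6/5)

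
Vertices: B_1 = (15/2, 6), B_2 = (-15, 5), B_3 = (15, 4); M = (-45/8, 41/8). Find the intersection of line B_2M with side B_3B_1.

Barycentric coordinates of M with respect to B_1B_2B_3: (1/4, 5/8, 1/8).
On side B_3B_1 the B_2-coordinate is zero; dropping M's B_2-weight 5/8 and renormalizing the remaining 1/8 : 1/4 gives weights 1/3, 2/3 on B_3, B_1.
N = (1/3)·(15, 4) + (2/3)·(15/2, 6) = (10, 16/3).

(10, 16/3)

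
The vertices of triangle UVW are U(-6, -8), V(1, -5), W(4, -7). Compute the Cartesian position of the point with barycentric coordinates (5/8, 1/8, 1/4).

(-21/8, -59/8)

P = (5/8)·U + (1/8)·V + (1/4)·W.
x-coordinate: (5/8)·(-6) + (1/8)·1 + (1/4)·4 = -21/8.
y-coordinate: (5/8)·(-8) + (1/8)·(-5) + (1/4)·(-7) = -59/8.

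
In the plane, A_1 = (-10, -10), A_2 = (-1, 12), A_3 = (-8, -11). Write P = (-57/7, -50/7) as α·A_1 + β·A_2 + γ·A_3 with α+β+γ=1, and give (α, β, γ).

(4/7, 1/7, 2/7)

Signed area of the reference triangle: [A_1A_2A_3] = ½·((-10)·(12−(-11)) + (-1)·(-11−(-10)) + (-8)·(-10−12)) = ½·(-230 + 1 + 176) = -53/2.
[PA_2A_3] = ½·((-57/7)·(12−(-11)) + (-1)·(-11−(-50/7)) + (-8)·(-50/7−12)) = ½·(-1311/7 + 27/7 + 1072/7) = -106/7, so the A_1-coordinate is (-106/7)/(-53/2) = 4/7.
[A_1PA_3] = ½·((-10)·(-50/7−(-11)) + (-57/7)·(-11−(-10)) + (-8)·(-10−(-50/7))) = ½·(-270/7 + 57/7 + 160/7) = -53/14, so the A_2-coordinate is 1/7.
[A_1A_2P] = ½·((-10)·(12−(-50/7)) + (-1)·(-50/7−(-10)) + (-57/7)·(-10−12)) = ½·(-1340/7 − 20/7 + 1254/7) = -53/7, so the A_3-coordinate is 2/7.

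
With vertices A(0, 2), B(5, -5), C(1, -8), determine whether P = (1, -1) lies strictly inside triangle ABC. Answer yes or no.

yes

Barycentric coordinates of P: (28/43, 7/43, 8/43).
The three coordinates are positive, positive, positive; a point is interior exactly when all three are positive.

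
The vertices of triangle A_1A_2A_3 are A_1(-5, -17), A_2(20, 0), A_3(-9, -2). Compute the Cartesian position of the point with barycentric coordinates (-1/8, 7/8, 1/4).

(127/8, 13/8)

P = (-1/8)·A_1 + (7/8)·A_2 + (1/4)·A_3.
x-coordinate: (-1/8)·(-5) + (7/8)·20 + (1/4)·(-9) = 127/8.
y-coordinate: (-1/8)·(-17) + (7/8)·0 + (1/4)·(-2) = 13/8.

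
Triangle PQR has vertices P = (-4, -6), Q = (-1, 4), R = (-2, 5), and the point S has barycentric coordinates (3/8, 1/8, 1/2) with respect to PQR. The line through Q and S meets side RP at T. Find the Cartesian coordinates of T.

(-20/7, 2/7)

Line QS meets RP where the Q-coordinate vanishes; zeroing S's Q-weight and renormalizing leaves R, P-weights 1/2 : 3/8 → (4/7, 3/7).
So T = (4/7)·R + (3/7)·P = (-20/7, 2/7).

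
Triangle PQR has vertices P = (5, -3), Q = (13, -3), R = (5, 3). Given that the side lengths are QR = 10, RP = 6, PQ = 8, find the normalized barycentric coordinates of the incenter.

The incenter has barycentric coordinates proportional to the opposite side lengths: (10 : 6 : 8).
Normalizing by 10+6+8 = 24 gives (5/12, 1/4, 1/3).

(5/12, 1/4, 1/3)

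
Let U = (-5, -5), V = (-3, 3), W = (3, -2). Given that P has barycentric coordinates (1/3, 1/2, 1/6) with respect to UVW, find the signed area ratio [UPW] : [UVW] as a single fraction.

1/2

The signed ratio [UPW]/[UVW] equals the barycentric coordinate of P at vertex V, which is 1/2.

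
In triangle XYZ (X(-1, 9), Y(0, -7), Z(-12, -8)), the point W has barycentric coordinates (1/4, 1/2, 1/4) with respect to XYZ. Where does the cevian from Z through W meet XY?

(-1/3, -5/3)

Line ZW meets XY where the Z-coordinate vanishes; zeroing W's Z-weight and renormalizing leaves X, Y-weights 1/4 : 1/2 → (1/3, 2/3).
So V = (1/3)·X + (2/3)·Y = (-1/3, -5/3).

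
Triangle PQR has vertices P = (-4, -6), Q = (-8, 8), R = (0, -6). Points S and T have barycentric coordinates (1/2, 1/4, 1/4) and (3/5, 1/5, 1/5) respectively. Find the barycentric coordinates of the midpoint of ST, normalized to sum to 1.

Since both coordinate triples sum to 1, the midpoint's barycentrics are the componentwise average.
(1/2+3/5)/2 = 11/20; similarly 9/40 and 9/40.

(11/20, 9/40, 9/40)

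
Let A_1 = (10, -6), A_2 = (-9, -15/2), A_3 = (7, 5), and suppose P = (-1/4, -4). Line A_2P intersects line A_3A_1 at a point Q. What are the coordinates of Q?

Barycentric coordinates of P with respect to A_1A_2A_3: (1/4, 1/2, 1/4).
On side A_3A_1 the A_2-coordinate is zero; dropping P's A_2-weight 1/2 and renormalizing the remaining 1/4 : 1/4 gives weights 1/2, 1/2 on A_3, A_1.
Q = (1/2)·(7, 5) + (1/2)·(10, -6) = (17/2, -1/2).

(17/2, -1/2)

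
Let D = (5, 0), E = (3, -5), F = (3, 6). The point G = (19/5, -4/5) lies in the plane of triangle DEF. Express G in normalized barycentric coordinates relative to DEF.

(2/5, 2/5, 1/5)

Signed area of the reference triangle: [DEF] = ½·(5·(-5−6) + 3·(6−0) + 3·(0−(-5))) = ½·(-55 + 18 + 15) = -11.
[GEF] = ½·((19/5)·(-5−6) + 3·(6−(-4/5)) + 3·(-4/5−(-5))) = ½·(-209/5 + 102/5 + 63/5) = -22/5, so the D-coordinate is (-22/5)/(-11) = 2/5.
[DGF] = ½·(5·(-4/5−6) + (19/5)·(6−0) + 3·(0−(-4/5))) = ½·(-34 + 114/5 + 12/5) = -22/5, so the E-coordinate is 2/5.
[DEG] = ½·(5·(-5−(-4/5)) + 3·(-4/5−0) + (19/5)·(0−(-5))) = ½·(-21 − 12/5 + 19) = -11/5, so the F-coordinate is 1/5.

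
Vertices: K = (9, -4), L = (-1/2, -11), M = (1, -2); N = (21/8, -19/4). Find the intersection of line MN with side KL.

Barycentric coordinates of N with respect to KLM: (1/4, 1/4, 1/2).
On side KL the M-coordinate is zero; dropping N's M-weight 1/2 and renormalizing the remaining 1/4 : 1/4 gives weights 1/2, 1/2 on K, L.
J = (1/2)·(9, -4) + (1/2)·(-1/2, -11) = (17/4, -15/2).

(17/4, -15/2)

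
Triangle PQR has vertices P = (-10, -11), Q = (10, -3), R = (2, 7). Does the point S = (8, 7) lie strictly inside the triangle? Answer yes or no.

no

Barycentric coordinates of S: (-5/22, 9/22, 9/11).
The three coordinates are negative, positive, positive; a point is interior exactly when all three are positive.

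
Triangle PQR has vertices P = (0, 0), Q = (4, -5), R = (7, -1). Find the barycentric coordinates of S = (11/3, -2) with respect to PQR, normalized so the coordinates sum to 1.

Signed area of the reference triangle: [PQR] = ½·(0·(-5−(-1)) + 4·(-1−0) + 7·(0−(-5))) = ½·(0 − 4 + 35) = 31/2.
[SQR] = ½·((11/3)·(-5−(-1)) + 4·(-1−(-2)) + 7·(-2−(-5))) = ½·(-44/3 + 4 + 21) = 31/6, so the P-coordinate is (31/6)/(31/2) = 1/3.
[PSR] = ½·(0·(-2−(-1)) + (11/3)·(-1−0) + 7·(0−(-2))) = ½·(0 − 11/3 + 14) = 31/6, so the Q-coordinate is 1/3.
[PQS] = ½·(0·(-5−(-2)) + 4·(-2−0) + (11/3)·(0−(-5))) = ½·(0 − 8 + 55/3) = 31/6, so the R-coordinate is 1/3.
Check: 1/3 + 1/3 + 1/3 = 1.

(1/3, 1/3, 1/3)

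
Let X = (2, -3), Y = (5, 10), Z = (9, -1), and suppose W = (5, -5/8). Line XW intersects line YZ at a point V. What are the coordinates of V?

Barycentric coordinates of W with respect to XYZ: (1/2, 1/8, 3/8).
On side YZ the X-coordinate is zero; dropping W's X-weight 1/2 and renormalizing the remaining 1/8 : 3/8 gives weights 1/4, 3/4 on Y, Z.
V = (1/4)·(5, 10) + (3/4)·(9, -1) = (8, 7/4).

(8, 7/4)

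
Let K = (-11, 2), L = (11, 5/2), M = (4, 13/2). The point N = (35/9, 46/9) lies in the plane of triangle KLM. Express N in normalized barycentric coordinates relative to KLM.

(1/9, 2/9, 2/3)

Signed area of the reference triangle: [KLM] = ½·((-11)·(5/2−(13/2)) + 11·(13/2−2) + 4·(2−(5/2))) = ½·(44 + 99/2 − 2) = 183/4.
[NLM] = ½·((35/9)·(5/2−(13/2)) + 11·(13/2−(46/9)) + 4·(46/9−(5/2))) = ½·(-140/9 + 275/18 + 94/9) = 61/12, so the K-coordinate is (61/12)/(183/4) = 1/9.
[KNM] = ½·((-11)·(46/9−(13/2)) + (35/9)·(13/2−2) + 4·(2−(46/9))) = ½·(275/18 + 35/2 − 112/9) = 61/6, so the L-coordinate is 2/9.
[KLN] = ½·((-11)·(5/2−(46/9)) + 11·(46/9−2) + (35/9)·(2−(5/2))) = ½·(517/18 + 308/9 − 35/18) = 61/2, so the M-coordinate is 2/3.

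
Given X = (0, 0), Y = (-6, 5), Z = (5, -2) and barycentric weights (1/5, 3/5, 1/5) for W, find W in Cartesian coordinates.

(-13/5, 13/5)

W = (1/5)·X + (3/5)·Y + (1/5)·Z.
x-coordinate: (1/5)·0 + (3/5)·(-6) + (1/5)·5 = -13/5.
y-coordinate: (1/5)·0 + (3/5)·5 + (1/5)·(-2) = 13/5.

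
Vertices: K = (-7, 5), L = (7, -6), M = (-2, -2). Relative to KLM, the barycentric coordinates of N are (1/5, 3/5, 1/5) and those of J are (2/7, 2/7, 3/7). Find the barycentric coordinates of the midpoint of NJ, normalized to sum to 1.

Since both coordinate triples sum to 1, the midpoint's barycentrics are the componentwise average.
(1/5+2/7)/2 = 17/70; similarly 31/70 and 11/35.

(17/70, 31/70, 11/35)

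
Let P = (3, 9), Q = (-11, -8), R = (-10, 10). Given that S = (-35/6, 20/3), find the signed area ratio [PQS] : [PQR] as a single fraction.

[PQR] = ½·(3·(-8−10) + (-11)·(10−9) + (-10)·(9−(-8))) = ½·(-54 − 11 − 170) = -235/2.
[PQS] = ½·(3·(-8−(20/3)) + (-11)·(20/3−9) + (-35/6)·(9−(-8))) = ½·(-44 + 77/3 − 595/6) = -235/4, so the ratio is (-235/4)/(-235/2) = 1/2.

1/2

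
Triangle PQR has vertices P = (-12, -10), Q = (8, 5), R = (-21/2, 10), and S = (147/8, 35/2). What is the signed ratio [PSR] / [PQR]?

[PQR] = ½·((-12)·(5−10) + 8·(10−(-10)) + (-21/2)·(-10−5)) = ½·(60 + 160 + 315/2) = 755/4.
[PSR] = ½·((-12)·(35/2−10) + (147/8)·(10−(-10)) + (-21/2)·(-10−(35/2))) = ½·(-90 + 735/2 + 1155/4) = 2265/8, so the ratio is (2265/8)/(755/4) = 3/2.

3/2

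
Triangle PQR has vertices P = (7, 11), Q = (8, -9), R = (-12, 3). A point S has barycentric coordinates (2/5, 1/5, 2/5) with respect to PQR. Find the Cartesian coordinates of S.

(-2/5, 19/5)

S = (2/5)·P + (1/5)·Q + (2/5)·R.
x-coordinate: (2/5)·7 + (1/5)·8 + (2/5)·(-12) = -2/5.
y-coordinate: (2/5)·11 + (1/5)·(-9) + (2/5)·3 = 19/5.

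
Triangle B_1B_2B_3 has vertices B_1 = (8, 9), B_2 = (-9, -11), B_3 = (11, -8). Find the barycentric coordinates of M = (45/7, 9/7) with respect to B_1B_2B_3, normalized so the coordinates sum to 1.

Signed area of the reference triangle: [B_1B_2B_3] = ½·(8·(-11−(-8)) + (-9)·(-8−9) + 11·(9−(-11))) = ½·(-24 + 153 + 220) = 349/2.
[MB_2B_3] = ½·((45/7)·(-11−(-8)) + (-9)·(-8−(9/7)) + 11·(9/7−(-11))) = ½·(-135/7 + 585/7 + 946/7) = 698/7, so the B_1-coordinate is (698/7)/(349/2) = 4/7.
[B_1MB_3] = ½·(8·(9/7−(-8)) + (45/7)·(-8−9) + 11·(9−(9/7))) = ½·(520/7 − 765/7 + 594/7) = 349/14, so the B_2-coordinate is 1/7.
[B_1B_2M] = ½·(8·(-11−(9/7)) + (-9)·(9/7−9) + (45/7)·(9−(-11))) = ½·(-688/7 + 486/7 + 900/7) = 349/7, so the B_3-coordinate is 2/7.
Check: 4/7 + 1/7 + 2/7 = 1.

(4/7, 1/7, 2/7)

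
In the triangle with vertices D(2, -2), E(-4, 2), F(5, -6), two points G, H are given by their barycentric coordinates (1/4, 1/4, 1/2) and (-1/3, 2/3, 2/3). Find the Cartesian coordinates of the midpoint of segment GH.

(1, -5/2)

Barycentric coordinates of the midpoint are the average: (-1/24, 11/24, 7/12).
Converting: (-1/24)·D + (11/24)·E + (7/12)·F = (1, -5/2).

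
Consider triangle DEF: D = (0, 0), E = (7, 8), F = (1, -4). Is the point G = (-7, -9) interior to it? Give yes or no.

no

Barycentric coordinates of G: (11/6, -37/36, 7/36).
The three coordinates are positive, negative, positive; a point is interior exactly when all three are positive.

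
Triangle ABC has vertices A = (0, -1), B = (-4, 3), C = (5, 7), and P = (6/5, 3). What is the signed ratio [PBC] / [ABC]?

[ABC] = ½·(0·(3−7) + (-4)·(7−(-1)) + 5·(-1−3)) = ½·(0 − 32 − 20) = -26.
[PBC] = ½·((6/5)·(3−7) + (-4)·(7−3) + 5·(3−3)) = ½·(-24/5 − 16 + 0) = -52/5, so the ratio is (-52/5)/(-26) = 2/5.

2/5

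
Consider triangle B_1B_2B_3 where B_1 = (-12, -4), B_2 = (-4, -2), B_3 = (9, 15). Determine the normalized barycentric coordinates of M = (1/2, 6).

(1/4, 1/4, 1/2)

Signed area of the reference triangle: [B_1B_2B_3] = ½·((-12)·(-2−15) + (-4)·(15−(-4)) + 9·(-4−(-2))) = ½·(204 − 76 − 18) = 55.
[MB_2B_3] = ½·((1/2)·(-2−15) + (-4)·(15−6) + 9·(6−(-2))) = ½·(-17/2 − 36 + 72) = 55/4, so the B_1-coordinate is (55/4)/55 = 1/4.
[B_1MB_3] = ½·((-12)·(6−15) + (1/2)·(15−(-4)) + 9·(-4−6)) = ½·(108 + 19/2 − 90) = 55/4, so the B_2-coordinate is 1/4.
[B_1B_2M] = ½·((-12)·(-2−6) + (-4)·(6−(-4)) + (1/2)·(-4−(-2))) = ½·(96 − 40 − 1) = 55/2, so the B_3-coordinate is 1/2.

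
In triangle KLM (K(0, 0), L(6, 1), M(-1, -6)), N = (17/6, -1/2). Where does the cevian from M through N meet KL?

(18/5, 3/5)

Barycentric coordinates of N with respect to KLM: (1/3, 1/2, 1/6).
On side KL the M-coordinate is zero; dropping N's M-weight 1/6 and renormalizing the remaining 1/3 : 1/2 gives weights 2/5, 3/5 on K, L.
J = (2/5)·(0, 0) + (3/5)·(6, 1) = (18/5, 3/5).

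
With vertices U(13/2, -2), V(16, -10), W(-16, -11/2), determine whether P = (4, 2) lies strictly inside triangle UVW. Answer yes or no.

no

Barycentric coordinates of P: (1320/853, -395/853, -72/853).
The three coordinates are positive, negative, negative; a point is interior exactly when all three are positive.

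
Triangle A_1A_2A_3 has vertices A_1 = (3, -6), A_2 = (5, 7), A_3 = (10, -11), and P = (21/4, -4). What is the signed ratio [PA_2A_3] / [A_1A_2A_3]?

1/2

[A_1A_2A_3] = ½·(3·(7−(-11)) + 5·(-11−(-6)) + 10·(-6−7)) = ½·(54 − 25 − 130) = -101/2.
[PA_2A_3] = ½·((21/4)·(7−(-11)) + 5·(-11−(-4)) + 10·(-4−7)) = ½·(189/2 − 35 − 110) = -101/4, so the ratio is (-101/4)/(-101/2) = 1/2.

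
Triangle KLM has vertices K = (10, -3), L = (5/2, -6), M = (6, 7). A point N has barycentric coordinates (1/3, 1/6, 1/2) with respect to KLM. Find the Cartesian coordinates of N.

(27/4, 3/2)

N = (1/3)·K + (1/6)·L + (1/2)·M.
x-coordinate: (1/3)·10 + (1/6)·(5/2) + (1/2)·6 = 27/4.
y-coordinate: (1/3)·(-3) + (1/6)·(-6) + (1/2)·7 = 3/2.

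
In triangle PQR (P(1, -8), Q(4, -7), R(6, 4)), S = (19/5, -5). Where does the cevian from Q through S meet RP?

Barycentric coordinates of S with respect to PQR: (1/5, 3/5, 1/5).
On side RP the Q-coordinate is zero; dropping S's Q-weight 3/5 and renormalizing the remaining 1/5 : 1/5 gives weights 1/2, 1/2 on R, P.
T = (1/2)·(6, 4) + (1/2)·(1, -8) = (7/2, -2).

(7/2, -2)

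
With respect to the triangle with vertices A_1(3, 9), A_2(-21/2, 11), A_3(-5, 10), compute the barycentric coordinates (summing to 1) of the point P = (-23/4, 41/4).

Signed area of the reference triangle: [A_1A_2A_3] = ½·(3·(11−10) + (-21/2)·(10−9) + (-5)·(9−11)) = ½·(3 − 21/2 + 10) = 5/4.
[PA_2A_3] = ½·((-23/4)·(11−10) + (-21/2)·(10−(41/4)) + (-5)·(41/4−11)) = ½·(-23/4 + 21/8 + 15/4) = 5/16, so the A_1-coordinate is (5/16)/(5/4) = 1/4.
[A_1PA_3] = ½·(3·(41/4−10) + (-23/4)·(10−9) + (-5)·(9−(41/4))) = ½·(3/4 − 23/4 + 25/4) = 5/8, so the A_2-coordinate is 1/2.
[A_1A_2P] = ½·(3·(11−(41/4)) + (-21/2)·(41/4−9) + (-23/4)·(9−11)) = ½·(9/4 − 105/8 + 23/2) = 5/16, so the A_3-coordinate is 1/4.

(1/4, 1/2, 1/4)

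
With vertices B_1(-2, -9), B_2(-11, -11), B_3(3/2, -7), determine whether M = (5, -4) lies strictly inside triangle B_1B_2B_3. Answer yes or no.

Barycentric coordinates of M: (-47/22, 7/22, 31/11).
The three coordinates are negative, positive, positive; a point is interior exactly when all three are positive.

no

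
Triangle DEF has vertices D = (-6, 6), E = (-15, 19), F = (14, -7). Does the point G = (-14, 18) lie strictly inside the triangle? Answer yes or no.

Barycentric coordinates of G: (3/143, 136/143, 4/143).
The three coordinates are positive, positive, positive; a point is interior exactly when all three are positive.

yes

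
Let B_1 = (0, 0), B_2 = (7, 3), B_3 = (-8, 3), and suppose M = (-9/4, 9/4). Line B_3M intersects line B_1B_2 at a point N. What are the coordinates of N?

Barycentric coordinates of M with respect to B_1B_2B_3: (1/4, 1/4, 1/2).
On side B_1B_2 the B_3-coordinate is zero; dropping M's B_3-weight 1/2 and renormalizing the remaining 1/4 : 1/4 gives weights 1/2, 1/2 on B_1, B_2.
N = (1/2)·(0, 0) + (1/2)·(7, 3) = (7/2, 3/2).

(7/2, 3/2)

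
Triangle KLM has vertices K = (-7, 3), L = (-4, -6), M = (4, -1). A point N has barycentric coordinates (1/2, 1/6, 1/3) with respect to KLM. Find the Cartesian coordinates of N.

(-17/6, 1/6)

N = (1/2)·K + (1/6)·L + (1/3)·M.
x-coordinate: (1/2)·(-7) + (1/6)·(-4) + (1/3)·4 = -17/6.
y-coordinate: (1/2)·3 + (1/6)·(-6) + (1/3)·(-1) = 1/6.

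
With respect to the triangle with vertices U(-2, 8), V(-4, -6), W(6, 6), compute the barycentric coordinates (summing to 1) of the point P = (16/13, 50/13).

Signed area of the reference triangle: [UVW] = ½·((-2)·(-6−6) + (-4)·(6−8) + 6·(8−(-6))) = ½·(24 + 8 + 84) = 58.
[PVW] = ½·((16/13)·(-6−6) + (-4)·(6−(50/13)) + 6·(50/13−(-6))) = ½·(-192/13 − 112/13 + 768/13) = 232/13, so the U-coordinate is (232/13)/58 = 4/13.
[UPW] = ½·((-2)·(50/13−6) + (16/13)·(6−8) + 6·(8−(50/13))) = ½·(56/13 − 32/13 + 324/13) = 174/13, so the V-coordinate is 3/13.
[UVP] = ½·((-2)·(-6−(50/13)) + (-4)·(50/13−8) + (16/13)·(8−(-6))) = ½·(256/13 + 216/13 + 224/13) = 348/13, so the W-coordinate is 6/13.
Check: 4/13 + 3/13 + 6/13 = 1.

(4/13, 3/13, 6/13)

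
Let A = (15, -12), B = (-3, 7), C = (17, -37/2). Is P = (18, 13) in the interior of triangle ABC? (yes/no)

Barycentric coordinates of P: (1311/158, -139/158, -507/79).
The three coordinates are positive, negative, negative; a point is interior exactly when all three are positive.

no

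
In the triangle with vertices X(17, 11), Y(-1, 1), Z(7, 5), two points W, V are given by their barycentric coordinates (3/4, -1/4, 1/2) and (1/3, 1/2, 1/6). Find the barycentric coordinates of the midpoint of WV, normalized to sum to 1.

Since both coordinate triples sum to 1, the midpoint's barycentrics are the componentwise average.
(3/4+1/3)/2 = 13/24; similarly 1/8 and 1/3.

(13/24, 1/8, 1/3)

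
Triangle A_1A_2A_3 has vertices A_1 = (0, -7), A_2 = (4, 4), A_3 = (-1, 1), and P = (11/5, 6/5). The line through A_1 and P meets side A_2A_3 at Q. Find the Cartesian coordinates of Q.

Barycentric coordinates of P with respect to A_1A_2A_3: (1/5, 3/5, 1/5).
On side A_2A_3 the A_1-coordinate is zero; dropping P's A_1-weight 1/5 and renormalizing the remaining 3/5 : 1/5 gives weights 3/4, 1/4 on A_2, A_3.
Q = (3/4)·(4, 4) + (1/4)·(-1, 1) = (11/4, 13/4).

(11/4, 13/4)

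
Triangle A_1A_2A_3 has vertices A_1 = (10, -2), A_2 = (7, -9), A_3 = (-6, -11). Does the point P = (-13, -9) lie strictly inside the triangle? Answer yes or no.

no

Barycentric coordinates of P: (8/17, -19/17, 28/17).
The three coordinates are positive, negative, positive; a point is interior exactly when all three are positive.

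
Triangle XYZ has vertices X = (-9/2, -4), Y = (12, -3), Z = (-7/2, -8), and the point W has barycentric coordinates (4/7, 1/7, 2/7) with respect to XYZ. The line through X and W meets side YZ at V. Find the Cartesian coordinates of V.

Line XW meets YZ where the X-coordinate vanishes; zeroing W's X-weight and renormalizing leaves Y, Z-weights 1/7 : 2/7 → (1/3, 2/3).
So V = (1/3)·Y + (2/3)·Z = (5/3, -19/3).

(5/3, -19/3)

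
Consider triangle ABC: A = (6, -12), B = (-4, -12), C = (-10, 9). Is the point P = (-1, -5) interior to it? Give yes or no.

yes

Barycentric coordinates of P: (1/2, 1/6, 1/3).
The three coordinates are positive, positive, positive; a point is interior exactly when all three are positive.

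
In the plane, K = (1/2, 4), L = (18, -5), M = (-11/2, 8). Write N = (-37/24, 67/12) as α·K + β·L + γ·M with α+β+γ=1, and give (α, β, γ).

Signed area of the reference triangle: [KLM] = ½·((1/2)·(-5−8) + 18·(8−4) + (-11/2)·(4−(-5))) = ½·(-13/2 + 72 − 99/2) = 8.
[NLM] = ½·((-37/24)·(-5−8) + 18·(8−(67/12)) + (-11/2)·(67/12−(-5))) = ½·(481/24 + 87/2 − 1397/24) = 8/3, so the K-coordinate is (8/3)/8 = 1/3.
[KNM] = ½·((1/2)·(67/12−8) + (-37/24)·(8−4) + (-11/2)·(4−(67/12))) = ½·(-29/24 − 37/6 + 209/24) = 2/3, so the L-coordinate is 1/12.
[KLN] = ½·((1/2)·(-5−(67/12)) + 18·(67/12−4) + (-37/24)·(4−(-5))) = ½·(-127/24 + 57/2 − 111/8) = 14/3, so the M-coordinate is 7/12.

(1/3, 1/12, 7/12)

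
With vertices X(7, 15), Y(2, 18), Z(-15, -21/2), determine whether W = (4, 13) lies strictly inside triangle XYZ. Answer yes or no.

yes

Barycentric coordinates of W: (284/387, 65/387, 38/387).
The three coordinates are positive, positive, positive; a point is interior exactly when all three are positive.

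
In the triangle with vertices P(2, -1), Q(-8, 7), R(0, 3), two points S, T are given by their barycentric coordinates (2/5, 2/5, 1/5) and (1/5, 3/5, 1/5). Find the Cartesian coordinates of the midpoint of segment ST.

Barycentric coordinates of the midpoint are the average: (3/10, 1/2, 1/5).
Converting: (3/10)·P + (1/2)·Q + (1/5)·R = (-17/5, 19/5).

(-17/5, 19/5)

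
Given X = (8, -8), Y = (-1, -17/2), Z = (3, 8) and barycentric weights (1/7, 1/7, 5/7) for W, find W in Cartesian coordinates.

W = (1/7)·X + (1/7)·Y + (5/7)·Z.
x-coordinate: (1/7)·8 + (1/7)·(-1) + (5/7)·3 = 22/7.
y-coordinate: (1/7)·(-8) + (1/7)·(-17/2) + (5/7)·8 = 47/14.

(22/7, 47/14)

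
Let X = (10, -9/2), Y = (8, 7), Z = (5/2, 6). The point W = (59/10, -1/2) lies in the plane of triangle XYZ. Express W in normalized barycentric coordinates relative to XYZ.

Signed area of the reference triangle: [XYZ] = ½·(10·(7−6) + 8·(6−(-9/2)) + (5/2)·(-9/2−7)) = ½·(10 + 84 − 115/4) = 261/8.
[WYZ] = ½·((59/10)·(7−6) + 8·(6−(-1/2)) + (5/2)·(-1/2−7)) = ½·(59/10 + 52 − 75/4) = 783/40, so the X-coordinate is (783/40)/(261/8) = 3/5.
[XWZ] = ½·(10·(-1/2−6) + (59/10)·(6−(-9/2)) + (5/2)·(-9/2−(-1/2))) = ½·(-65 + 1239/20 − 10) = -261/40, so the Y-coordinate is -1/5.
[XYW] = ½·(10·(7−(-1/2)) + 8·(-1/2−(-9/2)) + (59/10)·(-9/2−7)) = ½·(75 + 32 − 1357/20) = 783/40, so the Z-coordinate is 3/5.

(3/5, -1/5, 3/5)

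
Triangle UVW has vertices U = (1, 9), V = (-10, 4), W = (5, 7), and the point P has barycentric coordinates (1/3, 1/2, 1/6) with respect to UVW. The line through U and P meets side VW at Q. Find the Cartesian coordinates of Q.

Line UP meets VW where the U-coordinate vanishes; zeroing P's U-weight and renormalizing leaves V, W-weights 1/2 : 1/6 → (3/4, 1/4).
So Q = (3/4)·V + (1/4)·W = (-25/4, 19/4).

(-25/4, 19/4)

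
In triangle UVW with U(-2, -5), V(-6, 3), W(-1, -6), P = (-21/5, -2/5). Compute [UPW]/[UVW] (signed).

3/5

[UVW] = ½·((-2)·(3−(-6)) + (-6)·(-6−(-5)) + (-1)·(-5−3)) = ½·(-18 + 6 + 8) = -2.
[UPW] = ½·((-2)·(-2/5−(-6)) + (-21/5)·(-6−(-5)) + (-1)·(-5−(-2/5))) = ½·(-56/5 + 21/5 + 23/5) = -6/5, so the ratio is (-6/5)/(-2) = 3/5.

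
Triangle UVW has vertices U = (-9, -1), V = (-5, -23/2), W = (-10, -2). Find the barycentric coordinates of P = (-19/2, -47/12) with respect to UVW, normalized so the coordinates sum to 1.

Signed area of the reference triangle: [UVW] = ½·((-9)·(-23/2−(-2)) + (-5)·(-2−(-1)) + (-10)·(-1−(-23/2))) = ½·(171/2 + 5 − 105) = -29/4.
[PVW] = ½·((-19/2)·(-23/2−(-2)) + (-5)·(-2−(-47/12)) + (-10)·(-47/12−(-23/2))) = ½·(361/4 − 115/12 − 455/6) = 29/12, so the U-coordinate is (29/12)/(-29/4) = -1/3.
[UPW] = ½·((-9)·(-47/12−(-2)) + (-19/2)·(-2−(-1)) + (-10)·(-1−(-47/12))) = ½·(69/4 + 19/2 − 175/6) = -29/24, so the V-coordinate is 1/6.
[UVP] = ½·((-9)·(-23/2−(-47/12)) + (-5)·(-47/12−(-1)) + (-19/2)·(-1−(-23/2))) = ½·(273/4 + 175/12 − 399/4) = -203/24, so the W-coordinate is 7/6.
Check: -1/3 + 1/6 + 7/6 = 1.

(-1/3, 1/6, 7/6)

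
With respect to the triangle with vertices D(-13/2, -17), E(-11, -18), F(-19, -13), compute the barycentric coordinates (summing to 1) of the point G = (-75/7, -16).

Signed area of the reference triangle: [DEF] = ½·((-13/2)·(-18−(-13)) + (-11)·(-13−(-17)) + (-19)·(-17−(-18))) = ½·(65/2 − 44 − 19) = -61/4.
[GEF] = ½·((-75/7)·(-18−(-13)) + (-11)·(-13−(-16)) + (-19)·(-16−(-18))) = ½·(375/7 − 33 − 38) = -61/7, so the D-coordinate is (-61/7)/(-61/4) = 4/7.
[DGF] = ½·((-13/2)·(-16−(-13)) + (-75/7)·(-13−(-17)) + (-19)·(-17−(-16))) = ½·(39/2 − 300/7 + 19) = -61/28, so the E-coordinate is 1/7.
[DEG] = ½·((-13/2)·(-18−(-16)) + (-11)·(-16−(-17)) + (-75/7)·(-17−(-18))) = ½·(13 − 11 − 75/7) = -61/14, so the F-coordinate is 2/7.

(4/7, 1/7, 2/7)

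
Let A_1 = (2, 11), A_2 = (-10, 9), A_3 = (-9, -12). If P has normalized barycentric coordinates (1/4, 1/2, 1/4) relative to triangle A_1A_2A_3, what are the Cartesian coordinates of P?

(-27/4, 17/4)

P = (1/4)·A_1 + (1/2)·A_2 + (1/4)·A_3.
x-coordinate: (1/4)·2 + (1/2)·(-10) + (1/4)·(-9) = -27/4.
y-coordinate: (1/4)·11 + (1/2)·9 + (1/4)·(-12) = 17/4.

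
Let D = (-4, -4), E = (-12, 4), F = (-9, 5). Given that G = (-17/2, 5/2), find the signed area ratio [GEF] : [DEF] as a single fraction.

1/4

[DEF] = ½·((-4)·(4−5) + (-12)·(5−(-4)) + (-9)·(-4−4)) = ½·(4 − 108 + 72) = -16.
[GEF] = ½·((-17/2)·(4−5) + (-12)·(5−(5/2)) + (-9)·(5/2−4)) = ½·(17/2 − 30 + 27/2) = -4, so the ratio is (-4)/(-16) = 1/4.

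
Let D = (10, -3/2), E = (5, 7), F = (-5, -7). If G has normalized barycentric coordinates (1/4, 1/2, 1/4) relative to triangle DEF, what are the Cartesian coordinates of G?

(15/4, 11/8)

G = (1/4)·D + (1/2)·E + (1/4)·F.
x-coordinate: (1/4)·10 + (1/2)·5 + (1/4)·(-5) = 15/4.
y-coordinate: (1/4)·(-3/2) + (1/2)·7 + (1/4)·(-7) = 11/8.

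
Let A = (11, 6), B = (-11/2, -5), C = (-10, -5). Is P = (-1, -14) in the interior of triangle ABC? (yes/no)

Barycentric coordinates of P: (-9/11, 64/11, -4).
The three coordinates are negative, positive, negative; a point is interior exactly when all three are positive.

no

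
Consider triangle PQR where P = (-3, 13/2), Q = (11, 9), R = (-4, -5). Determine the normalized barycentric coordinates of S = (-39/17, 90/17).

(14/17, 1/17, 2/17)

Signed area of the reference triangle: [PQR] = ½·((-3)·(9−(-5)) + 11·(-5−(13/2)) + (-4)·(13/2−9)) = ½·(-42 − 253/2 + 10) = -317/4.
[SQR] = ½·((-39/17)·(9−(-5)) + 11·(-5−(90/17)) + (-4)·(90/17−9)) = ½·(-546/17 − 1925/17 + 252/17) = -2219/34, so the P-coordinate is (-2219/34)/(-317/4) = 14/17.
[PSR] = ½·((-3)·(90/17−(-5)) + (-39/17)·(-5−(13/2)) + (-4)·(13/2−(90/17))) = ½·(-525/17 + 897/34 − 82/17) = -317/68, so the Q-coordinate is 1/17.
[PQS] = ½·((-3)·(9−(90/17)) + 11·(90/17−(13/2)) + (-39/17)·(13/2−9)) = ½·(-189/17 − 451/34 + 195/34) = -317/34, so the R-coordinate is 2/17.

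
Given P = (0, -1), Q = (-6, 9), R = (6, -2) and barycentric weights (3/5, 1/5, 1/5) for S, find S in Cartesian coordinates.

S = (3/5)·P + (1/5)·Q + (1/5)·R.
x-coordinate: (3/5)·0 + (1/5)·(-6) + (1/5)·6 = 0.
y-coordinate: (3/5)·(-1) + (1/5)·9 + (1/5)·(-2) = 4/5.

(0, 4/5)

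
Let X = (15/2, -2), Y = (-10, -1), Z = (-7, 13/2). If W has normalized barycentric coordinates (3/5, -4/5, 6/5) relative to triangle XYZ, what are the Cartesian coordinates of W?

W = (3/5)·X + (-4/5)·Y + (6/5)·Z.
x-coordinate: (3/5)·(15/2) + (-4/5)·(-10) + (6/5)·(-7) = 41/10.
y-coordinate: (3/5)·(-2) + (-4/5)·(-1) + (6/5)·(13/2) = 37/5.

(41/10, 37/5)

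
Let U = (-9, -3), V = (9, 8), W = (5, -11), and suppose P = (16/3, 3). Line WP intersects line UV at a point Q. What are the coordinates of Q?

Barycentric coordinates of P with respect to UVW: (1/6, 2/3, 1/6).
On side UV the W-coordinate is zero; dropping P's W-weight 1/6 and renormalizing the remaining 1/6 : 2/3 gives weights 1/5, 4/5 on U, V.
Q = (1/5)·(-9, -3) + (4/5)·(9, 8) = (27/5, 29/5).

(27/5, 29/5)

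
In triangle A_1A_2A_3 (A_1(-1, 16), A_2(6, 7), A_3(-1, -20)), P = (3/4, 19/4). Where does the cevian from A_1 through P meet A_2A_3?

(5/2, -13/2)

Barycentric coordinates of P with respect to A_1A_2A_3: (1/2, 1/4, 1/4).
On side A_2A_3 the A_1-coordinate is zero; dropping P's A_1-weight 1/2 and renormalizing the remaining 1/4 : 1/4 gives weights 1/2, 1/2 on A_2, A_3.
Q = (1/2)·(6, 7) + (1/2)·(-1, -20) = (5/2, -13/2).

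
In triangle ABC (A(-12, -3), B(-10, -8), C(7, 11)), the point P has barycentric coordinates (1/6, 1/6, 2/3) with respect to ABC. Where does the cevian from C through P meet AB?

(-11, -11/2)

Line CP meets AB where the C-coordinate vanishes; zeroing P's C-weight and renormalizing leaves A, B-weights 1/6 : 1/6 → (1/2, 1/2).
So Q = (1/2)·A + (1/2)·B = (-11, -11/2).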